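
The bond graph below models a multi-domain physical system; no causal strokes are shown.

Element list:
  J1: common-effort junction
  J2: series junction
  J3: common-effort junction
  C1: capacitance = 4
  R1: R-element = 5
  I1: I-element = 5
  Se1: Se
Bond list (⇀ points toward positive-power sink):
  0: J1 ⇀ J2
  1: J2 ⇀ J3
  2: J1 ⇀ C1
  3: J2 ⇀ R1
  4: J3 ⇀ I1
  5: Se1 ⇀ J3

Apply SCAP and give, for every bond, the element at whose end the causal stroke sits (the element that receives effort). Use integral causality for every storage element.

bond 0 stroke at J2
bond 1 stroke at J2
bond 2 stroke at J1
bond 3 stroke at R1
bond 4 stroke at I1
bond 5 stroke at J3

β5 stroke at J3  (source Se1 imposes e)
β1 stroke at J2  (J3 effort already set via bond 5)
β4 stroke at I1  (0-jn J3 has e-setter on 5)
β2 stroke at J1  (C1 outputs effort q/C1)
β0 stroke at J2  (common-e at J1 fixed by 2)
β3 stroke at R1  (J2 needs exactly one f-in)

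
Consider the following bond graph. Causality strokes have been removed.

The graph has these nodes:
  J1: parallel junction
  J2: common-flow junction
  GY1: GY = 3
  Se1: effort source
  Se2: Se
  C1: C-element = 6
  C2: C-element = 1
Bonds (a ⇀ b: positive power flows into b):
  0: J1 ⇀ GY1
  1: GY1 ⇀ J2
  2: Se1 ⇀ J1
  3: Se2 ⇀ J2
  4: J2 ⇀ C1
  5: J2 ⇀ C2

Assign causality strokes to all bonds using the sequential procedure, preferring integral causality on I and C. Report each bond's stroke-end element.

#0 stroke→GY1
#1 stroke→GY1
#2 stroke→J1
#3 stroke→J2
#4 stroke→J2
#5 stroke→J2

#2 stroke at J1  (Se1: effort source, stroke at far end)
#3 stroke at J2  (Se2: effort source, stroke at far end)
#0 stroke at GY1  (common-e at J1 fixed by 2)
#1 stroke at GY1  (GY1 both-in/both-out from 0)
#4 stroke at J2  (J2: bond 1 brought flow, rest push out)
#5 stroke at J2  (1-jn J2 has f-setter on 1)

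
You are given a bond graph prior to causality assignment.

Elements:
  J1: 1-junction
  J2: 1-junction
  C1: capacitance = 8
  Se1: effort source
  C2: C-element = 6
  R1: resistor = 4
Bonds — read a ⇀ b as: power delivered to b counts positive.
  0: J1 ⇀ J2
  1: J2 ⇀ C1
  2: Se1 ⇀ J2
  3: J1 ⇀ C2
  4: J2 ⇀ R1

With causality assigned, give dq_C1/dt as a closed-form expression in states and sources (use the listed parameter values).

β2 stroke at J2  (Se1 (Se) sets effort on bond)
β1 stroke at J2  (C1: C, integral causality)
β3 stroke at J1  (C2 outputs effort q/C2)
β0 stroke at J2  (J1: last free bond brings flow in)
β4 stroke at R1  (J2 needs exactly one f-in)

dq_C1/dt = E_Se1/4 - q_C1/32 - q_C2/24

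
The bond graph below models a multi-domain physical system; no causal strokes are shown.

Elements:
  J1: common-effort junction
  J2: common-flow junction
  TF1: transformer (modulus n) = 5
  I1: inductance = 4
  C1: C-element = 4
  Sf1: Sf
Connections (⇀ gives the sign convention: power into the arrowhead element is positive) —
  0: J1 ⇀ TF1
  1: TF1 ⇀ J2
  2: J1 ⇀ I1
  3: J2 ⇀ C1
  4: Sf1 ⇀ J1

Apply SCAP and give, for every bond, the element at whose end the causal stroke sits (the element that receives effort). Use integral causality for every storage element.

#4 stroke at Sf1  (Sf1: flow source, stroke at near end)
#2 stroke at I1  (I1 integral (f out))
#0 stroke at J1  (J1: last free bond brings effort in)
#1 stroke at TF1  (through TF1, causality passes straight; one stroke at TF1)
#3 stroke at J2  (1-jn J2 has f-setter on 1)

#0 →J1
#1 →TF1
#2 →I1
#3 →J2
#4 →Sf1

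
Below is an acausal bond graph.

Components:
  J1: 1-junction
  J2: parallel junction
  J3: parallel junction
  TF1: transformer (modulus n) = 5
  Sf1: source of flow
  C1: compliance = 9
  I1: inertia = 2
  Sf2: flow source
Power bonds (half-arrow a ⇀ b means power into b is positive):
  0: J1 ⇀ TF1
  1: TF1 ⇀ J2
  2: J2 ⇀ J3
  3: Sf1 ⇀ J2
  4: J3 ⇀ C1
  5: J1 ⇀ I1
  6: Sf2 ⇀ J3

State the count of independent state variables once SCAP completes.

bond 3 stroke→Sf1  (source Sf1 imposes f)
bond 6 stroke→Sf2  (Sf2: flow source, stroke at near end)
bond 4 stroke→J3  (C1: C, integral causality)
bond 2 stroke→J2  (J3: bond 4 brought effort, rest push out)
bond 1 stroke→TF1  (J2 effort already set via bond 2)
bond 0 stroke→J1  (through TF1, causality passes straight; one stroke at TF1)
bond 5 stroke→I1  (J1 needs exactly one f-in)

2  (C1, I1 all integral)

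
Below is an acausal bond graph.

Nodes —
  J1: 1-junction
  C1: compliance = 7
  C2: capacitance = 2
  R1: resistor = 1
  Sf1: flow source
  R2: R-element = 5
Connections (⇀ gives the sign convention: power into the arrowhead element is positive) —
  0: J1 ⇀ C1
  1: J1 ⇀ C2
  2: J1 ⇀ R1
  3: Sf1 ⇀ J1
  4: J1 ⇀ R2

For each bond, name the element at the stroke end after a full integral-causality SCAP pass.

β3 |Sf1  (source Sf1 imposes f)
β0 |J1  (J1: bond 3 brought flow, rest push out)
β1 |J1  (J1 flow already set via bond 3)
β2 |J1  (J1: bond 3 brought flow, rest push out)
β4 |J1  (1-jn J1 has f-setter on 3)

#0 →J1
#1 →J1
#2 →J1
#3 →Sf1
#4 →J1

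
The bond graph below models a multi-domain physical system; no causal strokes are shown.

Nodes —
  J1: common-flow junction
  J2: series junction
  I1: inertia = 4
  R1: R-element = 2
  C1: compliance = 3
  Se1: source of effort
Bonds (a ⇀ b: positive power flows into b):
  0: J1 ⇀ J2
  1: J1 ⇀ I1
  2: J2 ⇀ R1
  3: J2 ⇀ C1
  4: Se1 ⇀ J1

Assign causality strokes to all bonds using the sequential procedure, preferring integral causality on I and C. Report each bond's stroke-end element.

β4 stroke→J1  (source Se1 imposes e)
β1 stroke→I1  (I1 integral (f out))
β0 stroke→J1  (J1: bond 1 brought flow, rest push out)
β2 stroke→J2  (1-jn J2 has f-setter on 0)
β3 stroke→J2  (common-f at J2 fixed by 0)

β0 stroke at J1
β1 stroke at I1
β2 stroke at J2
β3 stroke at J2
β4 stroke at J1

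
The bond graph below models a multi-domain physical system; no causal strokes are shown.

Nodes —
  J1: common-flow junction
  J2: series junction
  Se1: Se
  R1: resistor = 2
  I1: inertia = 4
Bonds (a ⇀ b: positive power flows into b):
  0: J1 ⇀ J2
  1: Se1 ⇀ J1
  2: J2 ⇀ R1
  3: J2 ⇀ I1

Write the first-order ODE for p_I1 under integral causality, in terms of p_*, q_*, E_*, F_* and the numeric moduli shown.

b1 stroke→J1  (Se1 fixes effort; stroke away)
b0 stroke→J2  (only one flow-in slot at J1)
b3 stroke→I1  (I1: I, integral causality)
b2 stroke→J2  (1-jn J2 has f-setter on 3)

dp_I1/dt = E_Se1 - p_I1/2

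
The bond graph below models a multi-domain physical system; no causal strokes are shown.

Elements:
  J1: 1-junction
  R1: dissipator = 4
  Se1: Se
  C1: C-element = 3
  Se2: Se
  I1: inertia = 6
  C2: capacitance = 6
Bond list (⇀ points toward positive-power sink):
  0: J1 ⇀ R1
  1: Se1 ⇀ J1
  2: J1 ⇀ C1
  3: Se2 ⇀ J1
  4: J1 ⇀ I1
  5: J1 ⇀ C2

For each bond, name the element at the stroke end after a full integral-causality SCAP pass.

bond 0 →J1
bond 1 →J1
bond 2 →J1
bond 3 →J1
bond 4 →I1
bond 5 →J1

#1 |J1  (source Se1 imposes e)
#3 |J1  (Se2: effort source, stroke at far end)
#2 |J1  (C1 integral (e out))
#4 |I1  (I1: I, integral causality)
#0 |J1  (1-jn J1 has f-setter on 4)
#5 |J1  (common-f at J1 fixed by 4)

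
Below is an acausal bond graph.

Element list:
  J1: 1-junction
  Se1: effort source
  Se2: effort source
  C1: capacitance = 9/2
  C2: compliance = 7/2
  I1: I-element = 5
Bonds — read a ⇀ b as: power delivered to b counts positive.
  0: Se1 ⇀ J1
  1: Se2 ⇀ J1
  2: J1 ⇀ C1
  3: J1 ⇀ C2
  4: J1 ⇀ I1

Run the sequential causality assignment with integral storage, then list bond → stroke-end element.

b0 |J1  (Se1 fixes effort; stroke away)
b1 |J1  (Se2 (Se) sets effort on bond)
b2 |J1  (prefer integral on C1)
b3 |J1  (C2 outputs effort q/C2)
b4 |I1  (J1 needs exactly one f-in)

#0 |J1
#1 |J1
#2 |J1
#3 |J1
#4 |I1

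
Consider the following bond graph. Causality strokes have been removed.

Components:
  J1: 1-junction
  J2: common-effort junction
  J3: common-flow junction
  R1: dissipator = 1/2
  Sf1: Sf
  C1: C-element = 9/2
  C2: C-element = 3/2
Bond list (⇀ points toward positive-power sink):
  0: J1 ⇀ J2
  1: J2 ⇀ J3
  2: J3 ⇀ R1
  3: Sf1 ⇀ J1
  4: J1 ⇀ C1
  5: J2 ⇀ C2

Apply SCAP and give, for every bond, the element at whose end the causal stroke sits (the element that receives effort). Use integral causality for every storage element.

b3 →Sf1  (Sf1 fixes flow; stroke at Sf1)
b0 →J1  (1-jn J1 has f-setter on 3)
b4 →J1  (1-jn J1 has f-setter on 3)
b5 →J2  (prefer integral on C2)
b1 →J3  (common-e at J2 fixed by 5)
b2 →R1  (only one flow-in slot at J3)

bond 0 →J1
bond 1 →J3
bond 2 →R1
bond 3 →Sf1
bond 4 →J1
bond 5 →J2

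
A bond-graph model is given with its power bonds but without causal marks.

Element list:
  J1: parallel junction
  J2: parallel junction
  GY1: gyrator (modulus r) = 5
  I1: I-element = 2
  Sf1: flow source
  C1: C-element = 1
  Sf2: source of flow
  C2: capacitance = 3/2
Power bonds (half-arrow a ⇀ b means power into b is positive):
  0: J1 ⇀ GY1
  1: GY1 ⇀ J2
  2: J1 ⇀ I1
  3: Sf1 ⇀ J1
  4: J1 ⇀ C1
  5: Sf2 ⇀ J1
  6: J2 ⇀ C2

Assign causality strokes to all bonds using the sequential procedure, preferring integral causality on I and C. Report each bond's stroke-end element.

b0 stroke at GY1
b1 stroke at GY1
b2 stroke at I1
b3 stroke at Sf1
b4 stroke at J1
b5 stroke at Sf2
b6 stroke at J2

bond 3 →Sf1  (source Sf1 imposes f)
bond 5 →Sf2  (Sf2 (Sf) sets flow on bond)
bond 2 →I1  (I1 integral (f out))
bond 4 →J1  (prefer integral on C1)
bond 0 →GY1  (J1 effort already set via bond 4)
bond 1 →GY1  (GY1: gyrator matches bond 0)
bond 6 →J2  (closing 0-jn rule on J2)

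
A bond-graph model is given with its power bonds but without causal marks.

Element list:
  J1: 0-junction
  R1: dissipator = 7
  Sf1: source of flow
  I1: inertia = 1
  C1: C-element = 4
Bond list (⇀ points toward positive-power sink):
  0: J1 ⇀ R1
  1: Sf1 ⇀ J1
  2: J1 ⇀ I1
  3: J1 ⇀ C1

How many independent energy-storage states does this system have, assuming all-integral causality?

#1 |Sf1  (Sf1 fixes flow; stroke at Sf1)
#2 |I1  (prefer integral on I1)
#3 |J1  (C1 outputs effort q/C1)
#0 |R1  (common-e at J1 fixed by 3)

2  (C1, I1 all integral)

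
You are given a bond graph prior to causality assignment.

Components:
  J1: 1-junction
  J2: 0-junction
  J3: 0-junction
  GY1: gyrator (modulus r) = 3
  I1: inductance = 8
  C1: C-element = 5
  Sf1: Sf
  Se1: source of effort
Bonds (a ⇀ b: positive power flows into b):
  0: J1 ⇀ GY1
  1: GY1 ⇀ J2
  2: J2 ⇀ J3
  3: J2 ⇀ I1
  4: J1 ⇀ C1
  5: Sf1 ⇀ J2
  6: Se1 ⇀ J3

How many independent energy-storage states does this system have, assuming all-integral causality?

#5 stroke→Sf1  (source Sf1 imposes f)
#6 stroke→J3  (source Se1 imposes e)
#2 stroke→J2  (0-jn J3 has e-setter on 6)
#1 stroke→GY1  (common-e at J2 fixed by 2)
#3 stroke→I1  (J2 effort already set via bond 2)
#0 stroke→GY1  (GY1 both-in/both-out from 1)
#4 stroke→J1  (1-jn J1 has f-setter on 0)

2  (C1, I1 all integral)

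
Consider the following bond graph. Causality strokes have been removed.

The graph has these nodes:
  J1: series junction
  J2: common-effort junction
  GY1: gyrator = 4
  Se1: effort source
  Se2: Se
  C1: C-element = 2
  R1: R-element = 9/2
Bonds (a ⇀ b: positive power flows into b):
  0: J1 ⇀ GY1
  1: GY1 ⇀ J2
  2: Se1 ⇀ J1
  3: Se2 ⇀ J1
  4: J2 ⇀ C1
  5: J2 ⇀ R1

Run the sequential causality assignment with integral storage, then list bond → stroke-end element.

bond 0 →GY1
bond 1 →GY1
bond 2 →J1
bond 3 →J1
bond 4 →J2
bond 5 →R1

b2 →J1  (Se1 (Se) sets effort on bond)
b3 →J1  (Se2: effort source, stroke at far end)
b0 →GY1  (only one flow-in slot at J1)
b1 →GY1  (GY1 both-in/both-out from 0)
b4 →J2  (C1 outputs effort q/C1)
b5 →R1  (common-e at J2 fixed by 4)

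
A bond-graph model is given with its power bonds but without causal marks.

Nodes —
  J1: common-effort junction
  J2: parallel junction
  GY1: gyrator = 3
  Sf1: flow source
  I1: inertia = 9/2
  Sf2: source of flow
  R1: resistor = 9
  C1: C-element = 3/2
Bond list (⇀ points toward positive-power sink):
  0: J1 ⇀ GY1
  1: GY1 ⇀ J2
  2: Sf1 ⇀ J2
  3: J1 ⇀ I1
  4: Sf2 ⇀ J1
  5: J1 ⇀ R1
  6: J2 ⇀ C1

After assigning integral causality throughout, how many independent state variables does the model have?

2  (C1, I1 all integral)

bond 2 →Sf1  (Sf1: flow source, stroke at near end)
bond 4 →Sf2  (Sf2 fixes flow; stroke at Sf2)
bond 3 →I1  (I1 integral (f out))
bond 6 →J2  (C1 integral (e out))
bond 1 →GY1  (0-jn J2 has e-setter on 6)
bond 0 →GY1  (GY GY1: same side as bond 1)
bond 5 →J1  (J1: last free bond brings effort in)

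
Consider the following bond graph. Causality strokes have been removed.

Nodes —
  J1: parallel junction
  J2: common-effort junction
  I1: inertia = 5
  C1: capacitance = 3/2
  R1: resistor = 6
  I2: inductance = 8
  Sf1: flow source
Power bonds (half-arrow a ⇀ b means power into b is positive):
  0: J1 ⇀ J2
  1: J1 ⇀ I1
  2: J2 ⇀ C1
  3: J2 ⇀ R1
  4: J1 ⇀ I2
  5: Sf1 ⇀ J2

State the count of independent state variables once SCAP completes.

3  (C1, I1, I2 all integral)

bond 5 stroke→Sf1  (Sf1: flow source, stroke at near end)
bond 1 stroke→I1  (prefer integral on I1)
bond 2 stroke→J2  (C1: C, integral causality)
bond 0 stroke→J1  (J2 effort already set via bond 2)
bond 3 stroke→R1  (common-e at J2 fixed by 2)
bond 4 stroke→I2  (J1: bond 0 brought effort, rest push out)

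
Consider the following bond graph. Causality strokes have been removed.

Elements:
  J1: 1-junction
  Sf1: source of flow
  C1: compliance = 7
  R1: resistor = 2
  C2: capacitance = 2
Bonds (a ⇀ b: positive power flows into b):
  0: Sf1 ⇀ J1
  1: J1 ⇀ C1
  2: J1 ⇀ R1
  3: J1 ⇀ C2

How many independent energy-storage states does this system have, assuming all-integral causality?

bond 0 stroke at Sf1  (source Sf1 imposes f)
bond 1 stroke at J1  (1-jn J1 has f-setter on 0)
bond 2 stroke at J1  (common-f at J1 fixed by 0)
bond 3 stroke at J1  (1-jn J1 has f-setter on 0)

2  (C1, C2 all integral)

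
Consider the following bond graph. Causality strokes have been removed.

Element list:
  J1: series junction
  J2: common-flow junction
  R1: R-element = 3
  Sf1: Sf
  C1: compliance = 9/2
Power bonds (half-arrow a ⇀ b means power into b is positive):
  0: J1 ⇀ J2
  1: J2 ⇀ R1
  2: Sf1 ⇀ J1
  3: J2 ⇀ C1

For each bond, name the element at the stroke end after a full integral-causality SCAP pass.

bond 2 →Sf1  (Sf1 (Sf) sets flow on bond)
bond 0 →J1  (common-f at J1 fixed by 2)
bond 1 →J2  (1-jn J2 has f-setter on 0)
bond 3 →J2  (common-f at J2 fixed by 0)

#0 →J1
#1 →J2
#2 →Sf1
#3 →J2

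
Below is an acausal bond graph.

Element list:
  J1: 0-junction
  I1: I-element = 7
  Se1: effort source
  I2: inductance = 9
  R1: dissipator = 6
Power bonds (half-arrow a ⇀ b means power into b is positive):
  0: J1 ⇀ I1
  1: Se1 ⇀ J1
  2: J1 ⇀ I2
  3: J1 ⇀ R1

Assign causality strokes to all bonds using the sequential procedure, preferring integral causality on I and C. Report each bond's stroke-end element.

bond 1 stroke at J1  (Se1: effort source, stroke at far end)
bond 0 stroke at I1  (J1 effort already set via bond 1)
bond 2 stroke at I2  (J1 effort already set via bond 1)
bond 3 stroke at R1  (common-e at J1 fixed by 1)

β0 stroke at I1
β1 stroke at J1
β2 stroke at I2
β3 stroke at R1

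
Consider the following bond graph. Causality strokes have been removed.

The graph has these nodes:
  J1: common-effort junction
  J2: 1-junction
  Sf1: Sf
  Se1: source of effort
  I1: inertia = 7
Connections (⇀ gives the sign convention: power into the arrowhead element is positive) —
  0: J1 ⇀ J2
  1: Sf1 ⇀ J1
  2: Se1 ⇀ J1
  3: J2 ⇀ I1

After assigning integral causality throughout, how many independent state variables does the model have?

1  (I1 all integral)

bond 1 |Sf1  (Sf1: flow source, stroke at near end)
bond 2 |J1  (Se1: effort source, stroke at far end)
bond 0 |J2  (J1 effort already set via bond 2)
bond 3 |I1  (only one flow-in slot at J2)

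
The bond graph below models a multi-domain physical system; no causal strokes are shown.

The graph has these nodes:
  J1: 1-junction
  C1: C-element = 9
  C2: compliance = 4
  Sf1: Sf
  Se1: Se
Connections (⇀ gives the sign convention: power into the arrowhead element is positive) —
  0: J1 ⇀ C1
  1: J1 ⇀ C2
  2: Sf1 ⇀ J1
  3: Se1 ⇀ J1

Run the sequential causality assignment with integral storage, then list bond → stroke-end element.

b0 →J1
b1 →J1
b2 →Sf1
b3 →J1

β2 stroke at Sf1  (Sf1 fixes flow; stroke at Sf1)
β3 stroke at J1  (Se1: effort source, stroke at far end)
β0 stroke at J1  (J1: bond 2 brought flow, rest push out)
β1 stroke at J1  (common-f at J1 fixed by 2)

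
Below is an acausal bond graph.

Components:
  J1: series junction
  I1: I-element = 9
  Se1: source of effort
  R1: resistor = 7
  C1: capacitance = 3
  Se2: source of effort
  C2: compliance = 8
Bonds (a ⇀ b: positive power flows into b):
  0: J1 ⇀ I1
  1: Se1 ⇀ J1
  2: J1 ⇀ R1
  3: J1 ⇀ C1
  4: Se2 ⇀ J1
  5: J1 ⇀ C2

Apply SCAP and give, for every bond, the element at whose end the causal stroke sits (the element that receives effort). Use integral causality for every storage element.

b0 |I1
b1 |J1
b2 |J1
b3 |J1
b4 |J1
b5 |J1

bond 1 →J1  (source Se1 imposes e)
bond 4 →J1  (Se2 (Se) sets effort on bond)
bond 0 →I1  (I1 integral (f out))
bond 2 →J1  (1-jn J1 has f-setter on 0)
bond 3 →J1  (J1 flow already set via bond 0)
bond 5 →J1  (J1 flow already set via bond 0)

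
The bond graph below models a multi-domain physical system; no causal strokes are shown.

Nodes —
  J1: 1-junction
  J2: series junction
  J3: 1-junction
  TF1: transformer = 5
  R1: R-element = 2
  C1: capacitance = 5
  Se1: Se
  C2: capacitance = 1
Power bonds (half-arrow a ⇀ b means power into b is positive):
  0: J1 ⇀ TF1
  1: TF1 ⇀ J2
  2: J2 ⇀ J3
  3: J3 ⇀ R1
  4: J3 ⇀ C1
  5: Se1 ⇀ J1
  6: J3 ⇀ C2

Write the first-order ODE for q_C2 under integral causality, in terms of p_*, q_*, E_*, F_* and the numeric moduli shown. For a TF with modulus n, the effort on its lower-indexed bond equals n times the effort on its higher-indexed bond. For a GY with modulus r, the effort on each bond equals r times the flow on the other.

#5 |J1  (Se1: effort source, stroke at far end)
#0 |TF1  (J1 needs exactly one f-in)
#1 |J2  (TF1: transformer flips bond 0)
#2 |J3  (J2: last free bond brings flow in)
#4 |J3  (C1: C, integral causality)
#6 |J3  (C2 integral (e out))
#3 |R1  (only one flow-in slot at J3)

dq_C2/dt = E_Se1/10 - q_C1/10 - q_C2/2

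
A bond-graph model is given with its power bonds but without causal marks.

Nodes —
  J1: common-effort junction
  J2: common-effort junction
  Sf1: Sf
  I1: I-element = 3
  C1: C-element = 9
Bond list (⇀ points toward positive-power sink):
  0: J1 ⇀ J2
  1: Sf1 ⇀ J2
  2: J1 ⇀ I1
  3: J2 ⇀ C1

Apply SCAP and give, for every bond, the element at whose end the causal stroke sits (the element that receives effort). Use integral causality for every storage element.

#1 →Sf1  (Sf1 fixes flow; stroke at Sf1)
#2 →I1  (I1: I, integral causality)
#0 →J1  (J1: last free bond brings effort in)
#3 →J2  (J2: last free bond brings effort in)

bond 0 stroke at J1
bond 1 stroke at Sf1
bond 2 stroke at I1
bond 3 stroke at J2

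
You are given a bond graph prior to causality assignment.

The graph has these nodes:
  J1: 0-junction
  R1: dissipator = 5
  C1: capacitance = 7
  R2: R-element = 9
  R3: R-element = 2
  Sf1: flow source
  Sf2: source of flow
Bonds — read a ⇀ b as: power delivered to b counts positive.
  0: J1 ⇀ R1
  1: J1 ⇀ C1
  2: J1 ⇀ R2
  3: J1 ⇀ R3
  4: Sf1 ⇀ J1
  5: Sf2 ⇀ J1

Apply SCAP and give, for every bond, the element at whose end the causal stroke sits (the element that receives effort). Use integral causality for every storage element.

β4 stroke→Sf1  (Sf1: flow source, stroke at near end)
β5 stroke→Sf2  (source Sf2 imposes f)
β1 stroke→J1  (C1 outputs effort q/C1)
β0 stroke→R1  (J1: bond 1 brought effort, rest push out)
β2 stroke→R2  (J1 effort already set via bond 1)
β3 stroke→R3  (0-jn J1 has e-setter on 1)

bond 0 →R1
bond 1 →J1
bond 2 →R2
bond 3 →R3
bond 4 →Sf1
bond 5 →Sf2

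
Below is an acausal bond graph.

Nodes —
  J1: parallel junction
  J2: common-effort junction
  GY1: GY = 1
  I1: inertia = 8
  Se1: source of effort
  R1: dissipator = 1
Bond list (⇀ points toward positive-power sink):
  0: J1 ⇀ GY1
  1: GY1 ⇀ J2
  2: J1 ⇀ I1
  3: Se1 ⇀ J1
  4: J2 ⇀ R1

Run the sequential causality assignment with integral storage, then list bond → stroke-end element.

β3 →J1  (Se1 (Se) sets effort on bond)
β0 →GY1  (J1 effort already set via bond 3)
β2 →I1  (J1 effort already set via bond 3)
β1 →GY1  (GY1 both-in/both-out from 0)
β4 →J2  (closing 0-jn rule on J2)

#0 |GY1
#1 |GY1
#2 |I1
#3 |J1
#4 |J2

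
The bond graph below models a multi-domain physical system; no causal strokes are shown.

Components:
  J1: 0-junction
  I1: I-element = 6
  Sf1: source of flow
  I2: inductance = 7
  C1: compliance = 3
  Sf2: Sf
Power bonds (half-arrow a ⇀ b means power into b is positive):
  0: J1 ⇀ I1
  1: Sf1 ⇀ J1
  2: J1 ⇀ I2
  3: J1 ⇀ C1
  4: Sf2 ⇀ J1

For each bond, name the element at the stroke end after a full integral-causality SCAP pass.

b1 |Sf1  (Sf1 fixes flow; stroke at Sf1)
b4 |Sf2  (Sf2 fixes flow; stroke at Sf2)
b0 |I1  (I1 integral (f out))
b2 |I2  (prefer integral on I2)
b3 |J1  (closing 0-jn rule on J1)

bond 0 stroke at I1
bond 1 stroke at Sf1
bond 2 stroke at I2
bond 3 stroke at J1
bond 4 stroke at Sf2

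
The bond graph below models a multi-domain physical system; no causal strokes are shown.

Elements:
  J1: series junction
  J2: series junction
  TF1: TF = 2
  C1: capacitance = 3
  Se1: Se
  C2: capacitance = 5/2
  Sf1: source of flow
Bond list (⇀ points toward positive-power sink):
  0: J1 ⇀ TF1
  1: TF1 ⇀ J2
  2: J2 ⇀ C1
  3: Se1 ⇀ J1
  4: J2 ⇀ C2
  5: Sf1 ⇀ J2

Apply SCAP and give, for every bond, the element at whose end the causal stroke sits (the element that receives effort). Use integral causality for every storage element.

b0 →TF1
b1 →J2
b2 →J2
b3 →J1
b4 →J2
b5 →Sf1

#3 →J1  (Se1 (Se) sets effort on bond)
#5 →Sf1  (Sf1 fixes flow; stroke at Sf1)
#0 →TF1  (closing 1-jn rule on J1)
#1 →J2  (J2: bond 5 brought flow, rest push out)
#2 →J2  (J2: bond 5 brought flow, rest push out)
#4 →J2  (common-f at J2 fixed by 5)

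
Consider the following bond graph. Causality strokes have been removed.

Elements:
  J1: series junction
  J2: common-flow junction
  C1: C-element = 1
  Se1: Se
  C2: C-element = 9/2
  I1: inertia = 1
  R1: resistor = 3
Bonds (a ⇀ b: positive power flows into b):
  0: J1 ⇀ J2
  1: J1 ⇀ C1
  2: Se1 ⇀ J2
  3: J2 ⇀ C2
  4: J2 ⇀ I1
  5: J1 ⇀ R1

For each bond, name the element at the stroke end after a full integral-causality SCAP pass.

bond 0 →J2
bond 1 →J1
bond 2 →J2
bond 3 →J2
bond 4 →I1
bond 5 →J1

β2 stroke at J2  (Se1 fixes effort; stroke away)
β1 stroke at J1  (C1: C, integral causality)
β3 stroke at J2  (C2 outputs effort q/C2)
β4 stroke at I1  (I1 outputs flow p/I1)
β0 stroke at J2  (common-f at J2 fixed by 4)
β5 stroke at J1  (common-f at J1 fixed by 0)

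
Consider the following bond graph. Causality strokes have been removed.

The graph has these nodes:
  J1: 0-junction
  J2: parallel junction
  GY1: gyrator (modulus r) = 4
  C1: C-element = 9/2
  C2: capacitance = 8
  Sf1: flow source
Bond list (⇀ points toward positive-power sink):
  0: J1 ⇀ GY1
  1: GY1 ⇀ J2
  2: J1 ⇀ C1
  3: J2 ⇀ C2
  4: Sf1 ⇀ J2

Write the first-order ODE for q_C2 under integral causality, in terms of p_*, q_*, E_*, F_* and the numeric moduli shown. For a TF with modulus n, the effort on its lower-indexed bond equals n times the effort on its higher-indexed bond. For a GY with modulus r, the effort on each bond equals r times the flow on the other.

b4 →Sf1  (source Sf1 imposes f)
b2 →J1  (C1: C, integral causality)
b0 →GY1  (common-e at J1 fixed by 2)
b1 →GY1  (through GY1, causality inverts; strokes same side of GY1)
b3 →J2  (only one effort-in slot at J2)

dq_C2/dt = F_Sf1 + q_C1/18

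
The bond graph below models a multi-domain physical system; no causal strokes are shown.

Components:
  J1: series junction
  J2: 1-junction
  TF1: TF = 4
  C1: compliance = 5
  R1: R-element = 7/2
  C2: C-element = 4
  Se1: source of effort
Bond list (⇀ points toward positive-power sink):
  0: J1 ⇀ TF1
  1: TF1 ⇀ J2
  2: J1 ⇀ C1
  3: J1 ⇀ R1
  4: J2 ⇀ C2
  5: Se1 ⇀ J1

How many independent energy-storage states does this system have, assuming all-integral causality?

2  (C1, C2 all integral)

b5 →J1  (Se1: effort source, stroke at far end)
b2 →J1  (C1 integral (e out))
b4 →J2  (C2: C, integral causality)
b1 →TF1  (J2 needs exactly one f-in)
b0 →J1  (through TF1, causality passes straight; one stroke at TF1)
b3 →R1  (only one flow-in slot at J1)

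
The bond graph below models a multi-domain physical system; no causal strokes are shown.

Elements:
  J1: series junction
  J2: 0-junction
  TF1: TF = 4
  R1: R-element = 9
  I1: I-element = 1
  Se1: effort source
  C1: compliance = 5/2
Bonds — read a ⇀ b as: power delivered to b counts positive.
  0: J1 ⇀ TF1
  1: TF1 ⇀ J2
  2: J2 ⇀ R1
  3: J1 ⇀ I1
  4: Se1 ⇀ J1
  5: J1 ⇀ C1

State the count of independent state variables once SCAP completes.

2  (C1, I1 all integral)

#4 →J1  (Se1: effort source, stroke at far end)
#3 →I1  (prefer integral on I1)
#0 →J1  (1-jn J1 has f-setter on 3)
#5 →J1  (1-jn J1 has f-setter on 3)
#1 →TF1  (TF1: transformer flips bond 0)
#2 →J2  (J2: last free bond brings effort in)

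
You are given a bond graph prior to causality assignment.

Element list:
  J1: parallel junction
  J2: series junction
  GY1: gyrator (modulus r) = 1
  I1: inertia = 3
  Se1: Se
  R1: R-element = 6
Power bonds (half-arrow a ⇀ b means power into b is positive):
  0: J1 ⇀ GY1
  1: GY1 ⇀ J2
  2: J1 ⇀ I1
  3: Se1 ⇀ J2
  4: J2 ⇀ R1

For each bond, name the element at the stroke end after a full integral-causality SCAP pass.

bond 3 stroke→J2  (source Se1 imposes e)
bond 2 stroke→I1  (prefer integral on I1)
bond 0 stroke→J1  (only one effort-in slot at J1)
bond 1 stroke→J2  (GY GY1: same side as bond 0)
bond 4 stroke→R1  (closing 1-jn rule on J2)

#0 |J1
#1 |J2
#2 |I1
#3 |J2
#4 |R1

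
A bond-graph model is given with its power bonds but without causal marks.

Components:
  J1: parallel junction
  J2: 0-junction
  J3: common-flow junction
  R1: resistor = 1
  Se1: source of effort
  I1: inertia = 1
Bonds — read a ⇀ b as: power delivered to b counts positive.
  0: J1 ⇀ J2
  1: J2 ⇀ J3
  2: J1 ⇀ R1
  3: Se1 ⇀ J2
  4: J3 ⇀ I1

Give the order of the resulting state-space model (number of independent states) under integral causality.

1  (I1 all integral)

β3 stroke→J2  (Se1 fixes effort; stroke away)
β0 stroke→J1  (common-e at J2 fixed by 3)
β1 stroke→J3  (common-e at J2 fixed by 3)
β4 stroke→I1  (J3 needs exactly one f-in)
β2 stroke→R1  (J1 effort already set via bond 0)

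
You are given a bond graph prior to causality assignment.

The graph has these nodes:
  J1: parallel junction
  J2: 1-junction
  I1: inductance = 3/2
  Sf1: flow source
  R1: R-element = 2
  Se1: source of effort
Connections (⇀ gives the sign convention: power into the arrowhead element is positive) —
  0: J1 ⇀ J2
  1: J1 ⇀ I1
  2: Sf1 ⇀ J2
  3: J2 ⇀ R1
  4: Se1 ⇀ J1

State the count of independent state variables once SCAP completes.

1  (I1 all integral)

bond 2 →Sf1  (source Sf1 imposes f)
bond 4 →J1  (Se1 fixes effort; stroke away)
bond 0 →J2  (J1 effort already set via bond 4)
bond 1 →I1  (J1 effort already set via bond 4)
bond 3 →J2  (1-jn J2 has f-setter on 2)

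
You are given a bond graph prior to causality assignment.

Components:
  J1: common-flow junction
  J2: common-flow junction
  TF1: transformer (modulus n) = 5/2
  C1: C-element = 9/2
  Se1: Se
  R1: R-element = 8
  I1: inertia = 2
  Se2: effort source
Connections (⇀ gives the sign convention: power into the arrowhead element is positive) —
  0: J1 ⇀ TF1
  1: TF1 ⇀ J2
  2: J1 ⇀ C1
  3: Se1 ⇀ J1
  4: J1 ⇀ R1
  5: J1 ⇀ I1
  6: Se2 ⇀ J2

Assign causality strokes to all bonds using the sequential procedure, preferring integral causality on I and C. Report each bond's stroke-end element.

bond 3 stroke→J1  (source Se1 imposes e)
bond 6 stroke→J2  (source Se2 imposes e)
bond 1 stroke→TF1  (J2: last free bond brings flow in)
bond 0 stroke→J1  (through TF1, causality passes straight; one stroke at TF1)
bond 2 stroke→J1  (C1 integral (e out))
bond 5 stroke→I1  (I1: I, integral causality)
bond 4 stroke→J1  (common-f at J1 fixed by 5)

#0 stroke→J1
#1 stroke→TF1
#2 stroke→J1
#3 stroke→J1
#4 stroke→J1
#5 stroke→I1
#6 stroke→J2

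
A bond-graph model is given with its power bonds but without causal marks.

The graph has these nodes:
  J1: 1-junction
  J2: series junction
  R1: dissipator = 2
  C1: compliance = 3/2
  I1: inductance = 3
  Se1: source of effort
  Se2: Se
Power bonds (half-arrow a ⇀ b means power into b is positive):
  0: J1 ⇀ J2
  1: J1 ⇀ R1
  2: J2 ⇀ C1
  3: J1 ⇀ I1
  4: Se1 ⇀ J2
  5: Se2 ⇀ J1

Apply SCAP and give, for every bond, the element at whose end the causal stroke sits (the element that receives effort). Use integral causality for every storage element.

b0 stroke→J1
b1 stroke→J1
b2 stroke→J2
b3 stroke→I1
b4 stroke→J2
b5 stroke→J1

bond 4 stroke→J2  (Se1 (Se) sets effort on bond)
bond 5 stroke→J1  (Se2 fixes effort; stroke away)
bond 2 stroke→J2  (prefer integral on C1)
bond 0 stroke→J1  (closing 1-jn rule on J2)
bond 3 stroke→I1  (prefer integral on I1)
bond 1 stroke→J1  (J1 flow already set via bond 3)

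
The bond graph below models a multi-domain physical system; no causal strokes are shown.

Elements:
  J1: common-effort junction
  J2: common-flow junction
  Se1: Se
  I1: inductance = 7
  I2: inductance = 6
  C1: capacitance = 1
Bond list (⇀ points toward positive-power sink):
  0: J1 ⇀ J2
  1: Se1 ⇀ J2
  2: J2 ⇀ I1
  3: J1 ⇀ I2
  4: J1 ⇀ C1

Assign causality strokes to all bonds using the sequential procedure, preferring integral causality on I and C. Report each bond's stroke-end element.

#1 |J2  (Se1 (Se) sets effort on bond)
#2 |I1  (prefer integral on I1)
#0 |J2  (J2 flow already set via bond 2)
#3 |I2  (I2 integral (f out))
#4 |J1  (only one effort-in slot at J1)

β0 stroke at J2
β1 stroke at J2
β2 stroke at I1
β3 stroke at I2
β4 stroke at J1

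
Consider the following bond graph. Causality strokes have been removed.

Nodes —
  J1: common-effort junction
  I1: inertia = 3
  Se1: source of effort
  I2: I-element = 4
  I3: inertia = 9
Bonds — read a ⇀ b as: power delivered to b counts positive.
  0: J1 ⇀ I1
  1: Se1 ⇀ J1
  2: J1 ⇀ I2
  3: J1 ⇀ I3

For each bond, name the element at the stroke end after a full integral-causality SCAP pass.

bond 1 stroke→J1  (Se1: effort source, stroke at far end)
bond 0 stroke→I1  (J1: bond 1 brought effort, rest push out)
bond 2 stroke→I2  (0-jn J1 has e-setter on 1)
bond 3 stroke→I3  (common-e at J1 fixed by 1)

#0 stroke→I1
#1 stroke→J1
#2 stroke→I2
#3 stroke→I3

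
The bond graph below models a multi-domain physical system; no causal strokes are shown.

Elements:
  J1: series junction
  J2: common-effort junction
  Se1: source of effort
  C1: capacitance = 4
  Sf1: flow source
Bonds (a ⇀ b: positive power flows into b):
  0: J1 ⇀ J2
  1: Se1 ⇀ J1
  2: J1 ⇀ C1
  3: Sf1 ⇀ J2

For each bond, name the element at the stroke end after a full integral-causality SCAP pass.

b0 stroke at J2
b1 stroke at J1
b2 stroke at J1
b3 stroke at Sf1

β1 →J1  (Se1: effort source, stroke at far end)
β3 →Sf1  (Sf1: flow source, stroke at near end)
β0 →J2  (only one effort-in slot at J2)
β2 →J1  (1-jn J1 has f-setter on 0)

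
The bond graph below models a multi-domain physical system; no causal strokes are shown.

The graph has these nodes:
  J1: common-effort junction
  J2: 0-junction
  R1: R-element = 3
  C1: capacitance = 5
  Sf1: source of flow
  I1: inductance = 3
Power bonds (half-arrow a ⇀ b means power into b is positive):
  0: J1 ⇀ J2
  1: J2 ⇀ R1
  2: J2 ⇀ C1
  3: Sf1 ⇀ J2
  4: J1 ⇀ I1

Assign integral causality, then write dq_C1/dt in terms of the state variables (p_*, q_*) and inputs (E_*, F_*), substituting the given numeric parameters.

dq_C1/dt = F_Sf1 - p_I1/3 - q_C1/15

β3 |Sf1  (Sf1 (Sf) sets flow on bond)
β2 |J2  (C1: C, integral causality)
β0 |J1  (J2: bond 2 brought effort, rest push out)
β1 |R1  (0-jn J2 has e-setter on 2)
β4 |I1  (J1: bond 0 brought effort, rest push out)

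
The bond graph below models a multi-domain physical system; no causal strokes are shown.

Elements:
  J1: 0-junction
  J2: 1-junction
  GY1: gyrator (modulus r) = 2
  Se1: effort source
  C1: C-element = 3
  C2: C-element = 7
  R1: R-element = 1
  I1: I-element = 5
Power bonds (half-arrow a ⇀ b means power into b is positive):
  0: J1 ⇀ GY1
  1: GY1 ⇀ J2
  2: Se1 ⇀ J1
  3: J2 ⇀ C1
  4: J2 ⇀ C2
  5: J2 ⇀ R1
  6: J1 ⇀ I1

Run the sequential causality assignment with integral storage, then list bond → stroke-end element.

b2 |J1  (Se1: effort source, stroke at far end)
b0 |GY1  (J1: bond 2 brought effort, rest push out)
b6 |I1  (J1 effort already set via bond 2)
b1 |GY1  (through GY1, causality inverts; strokes same side of GY1)
b3 |J2  (J2: bond 1 brought flow, rest push out)
b4 |J2  (common-f at J2 fixed by 1)
b5 |J2  (J2 flow already set via bond 1)

β0 |GY1
β1 |GY1
β2 |J1
β3 |J2
β4 |J2
β5 |J2
β6 |I1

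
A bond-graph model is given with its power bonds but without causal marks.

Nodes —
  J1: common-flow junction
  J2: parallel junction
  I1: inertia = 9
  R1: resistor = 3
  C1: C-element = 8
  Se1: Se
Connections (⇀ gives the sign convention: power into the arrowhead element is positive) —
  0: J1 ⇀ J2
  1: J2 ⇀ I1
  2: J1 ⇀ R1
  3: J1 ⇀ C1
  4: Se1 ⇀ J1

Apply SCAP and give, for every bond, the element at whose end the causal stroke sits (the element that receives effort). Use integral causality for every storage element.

β4 stroke→J1  (source Se1 imposes e)
β1 stroke→I1  (I1: I, integral causality)
β0 stroke→J2  (closing 0-jn rule on J2)
β2 stroke→J1  (1-jn J1 has f-setter on 0)
β3 stroke→J1  (J1: bond 0 brought flow, rest push out)

b0 stroke at J2
b1 stroke at I1
b2 stroke at J1
b3 stroke at J1
b4 stroke at J1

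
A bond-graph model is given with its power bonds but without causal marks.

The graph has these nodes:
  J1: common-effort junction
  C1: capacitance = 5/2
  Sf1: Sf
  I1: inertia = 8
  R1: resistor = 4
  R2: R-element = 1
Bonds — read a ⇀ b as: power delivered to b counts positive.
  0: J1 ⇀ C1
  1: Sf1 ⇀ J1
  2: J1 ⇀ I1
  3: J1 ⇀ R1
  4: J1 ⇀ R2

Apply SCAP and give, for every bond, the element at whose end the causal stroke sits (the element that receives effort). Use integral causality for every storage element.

bond 1 stroke at Sf1  (source Sf1 imposes f)
bond 0 stroke at J1  (C1 integral (e out))
bond 2 stroke at I1  (0-jn J1 has e-setter on 0)
bond 3 stroke at R1  (J1: bond 0 brought effort, rest push out)
bond 4 stroke at R2  (J1: bond 0 brought effort, rest push out)

β0 |J1
β1 |Sf1
β2 |I1
β3 |R1
β4 |R2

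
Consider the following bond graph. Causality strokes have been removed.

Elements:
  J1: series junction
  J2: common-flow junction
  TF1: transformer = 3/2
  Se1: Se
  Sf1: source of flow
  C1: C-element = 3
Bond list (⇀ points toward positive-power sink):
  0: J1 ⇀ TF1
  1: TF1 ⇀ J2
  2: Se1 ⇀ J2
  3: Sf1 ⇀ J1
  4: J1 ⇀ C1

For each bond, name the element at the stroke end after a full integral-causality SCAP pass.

β0 |J1
β1 |TF1
β2 |J2
β3 |Sf1
β4 |J1

b2 |J2  (Se1 (Se) sets effort on bond)
b3 |Sf1  (Sf1: flow source, stroke at near end)
b0 |J1  (1-jn J1 has f-setter on 3)
b4 |J1  (J1 flow already set via bond 3)
b1 |TF1  (J2: last free bond brings flow in)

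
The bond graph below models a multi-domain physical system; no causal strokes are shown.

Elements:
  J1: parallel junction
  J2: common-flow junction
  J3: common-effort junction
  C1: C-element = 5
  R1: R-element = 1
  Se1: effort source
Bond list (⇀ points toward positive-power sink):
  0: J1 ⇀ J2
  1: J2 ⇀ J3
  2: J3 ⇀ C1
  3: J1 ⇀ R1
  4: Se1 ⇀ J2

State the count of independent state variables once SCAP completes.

#4 stroke→J2  (Se1 (Se) sets effort on bond)
#2 stroke→J3  (C1 integral (e out))
#1 stroke→J2  (common-e at J3 fixed by 2)
#0 stroke→J1  (closing 1-jn rule on J2)
#3 stroke→R1  (J1: bond 0 brought effort, rest push out)

1  (C1 all integral)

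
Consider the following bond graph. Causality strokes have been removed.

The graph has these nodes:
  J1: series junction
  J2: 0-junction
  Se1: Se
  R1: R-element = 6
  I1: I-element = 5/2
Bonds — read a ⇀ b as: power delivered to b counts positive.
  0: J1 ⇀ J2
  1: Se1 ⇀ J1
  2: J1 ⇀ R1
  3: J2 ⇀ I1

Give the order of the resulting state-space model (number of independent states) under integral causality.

1  (I1 all integral)

bond 1 stroke→J1  (Se1: effort source, stroke at far end)
bond 3 stroke→I1  (I1 integral (f out))
bond 0 stroke→J2  (J2: last free bond brings effort in)
bond 2 stroke→J1  (J1: bond 0 brought flow, rest push out)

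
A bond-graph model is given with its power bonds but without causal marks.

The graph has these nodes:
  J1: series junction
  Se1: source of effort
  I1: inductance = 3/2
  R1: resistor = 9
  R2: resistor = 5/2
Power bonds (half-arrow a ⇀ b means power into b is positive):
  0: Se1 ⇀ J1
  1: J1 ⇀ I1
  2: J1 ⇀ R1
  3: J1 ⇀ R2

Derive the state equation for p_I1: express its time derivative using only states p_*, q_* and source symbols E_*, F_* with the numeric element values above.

bond 0 stroke→J1  (source Se1 imposes e)
bond 1 stroke→I1  (I1: I, integral causality)
bond 2 stroke→J1  (J1 flow already set via bond 1)
bond 3 stroke→J1  (1-jn J1 has f-setter on 1)

dp_I1/dt = E_Se1 - 23*p_I1/3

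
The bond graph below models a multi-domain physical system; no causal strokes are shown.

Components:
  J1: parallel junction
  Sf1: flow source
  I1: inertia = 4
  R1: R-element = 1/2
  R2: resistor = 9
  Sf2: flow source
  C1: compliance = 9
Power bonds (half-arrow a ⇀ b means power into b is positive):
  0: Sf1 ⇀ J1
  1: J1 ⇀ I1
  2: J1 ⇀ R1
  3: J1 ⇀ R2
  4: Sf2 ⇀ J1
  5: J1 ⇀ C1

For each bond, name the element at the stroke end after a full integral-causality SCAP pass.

b0 →Sf1  (source Sf1 imposes f)
b4 →Sf2  (Sf2 (Sf) sets flow on bond)
b1 →I1  (I1: I, integral causality)
b5 →J1  (C1 integral (e out))
b2 →R1  (J1: bond 5 brought effort, rest push out)
b3 →R2  (J1 effort already set via bond 5)

bond 0 |Sf1
bond 1 |I1
bond 2 |R1
bond 3 |R2
bond 4 |Sf2
bond 5 |J1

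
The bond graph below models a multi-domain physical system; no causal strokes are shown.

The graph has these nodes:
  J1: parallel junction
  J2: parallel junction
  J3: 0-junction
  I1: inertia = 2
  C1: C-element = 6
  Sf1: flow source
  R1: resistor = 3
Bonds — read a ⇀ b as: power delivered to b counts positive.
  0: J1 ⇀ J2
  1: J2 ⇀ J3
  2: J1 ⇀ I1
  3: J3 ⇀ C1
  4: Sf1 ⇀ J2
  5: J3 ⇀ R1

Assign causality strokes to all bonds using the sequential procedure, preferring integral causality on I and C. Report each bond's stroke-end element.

#4 |Sf1  (source Sf1 imposes f)
#2 |I1  (I1: I, integral causality)
#0 |J1  (only one effort-in slot at J1)
#1 |J2  (J2 needs exactly one e-in)
#3 |J3  (prefer integral on C1)
#5 |R1  (J3 effort already set via bond 3)

#0 stroke→J1
#1 stroke→J2
#2 stroke→I1
#3 stroke→J3
#4 stroke→Sf1
#5 stroke→R1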